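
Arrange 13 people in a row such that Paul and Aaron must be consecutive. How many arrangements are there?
Treat the 2 as one block: (13-2+1)! × 2! = 479001600 × 2 = 958003200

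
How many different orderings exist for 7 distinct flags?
7! = 5040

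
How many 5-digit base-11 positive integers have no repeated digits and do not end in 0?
Last digit: 10 nonzero choices. First digit: 9 (nonzero, ≠last). Middle 3: P(9,3) = 504. Total = 45360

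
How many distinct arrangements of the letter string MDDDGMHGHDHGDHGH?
16! / (4! × 5! × 5! × 2!) = 30270240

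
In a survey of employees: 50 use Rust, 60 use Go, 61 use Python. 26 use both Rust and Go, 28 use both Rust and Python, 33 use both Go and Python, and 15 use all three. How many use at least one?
|A∪B∪C| = 50+60+61-26-28-33+15 = 99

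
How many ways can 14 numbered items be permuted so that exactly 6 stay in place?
Choose the 6 fixed points C(14,6) = 3003, derange the rest: !8 = Σ_{j=0}^{8} (-1)^j·8!/j! = 40320 - 40320 + 20160 - 6720 + 1680 - 336 + 56 - 8 + 1 = 14833. Product = 3003 × 14833 = 44543499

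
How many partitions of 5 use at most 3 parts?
By conjugation, equals partitions of 5 into parts ≤ 3. Let r_j(i) = number of partitions of i into parts ≤ j, for i = 0..5. r_1(i) = 1 for all i; r_j(i) = r_{j-1}(i) + r_j(i-j). Rows j = 2..3: ≤2: 1 1 2 2 3 3; ≤3: 1 1 2 3 4 5. r_3(5) = 5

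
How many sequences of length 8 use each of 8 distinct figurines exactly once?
8! = 40320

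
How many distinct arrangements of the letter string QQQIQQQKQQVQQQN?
15! / (1! × 1! × 1! × 1! × 11!) = 32760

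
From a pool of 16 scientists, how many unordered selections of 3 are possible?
C(16,3) = 16!/(3!×13!) = 560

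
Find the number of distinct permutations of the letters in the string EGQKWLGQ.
8! / (1! × 1! × 1! × 2! × 2! × 1!) = 10080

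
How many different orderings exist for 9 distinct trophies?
9! = 362880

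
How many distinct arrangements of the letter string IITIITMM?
8! / (2! × 4! × 2!) = 420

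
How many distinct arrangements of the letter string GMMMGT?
6! / (2! × 1! × 3!) = 60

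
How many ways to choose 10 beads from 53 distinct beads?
C(53,10) = 53!/(10!×43!) = 19499099620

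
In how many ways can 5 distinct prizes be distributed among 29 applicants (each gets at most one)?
P(29,5) = 29!/(29-5)! = 14250600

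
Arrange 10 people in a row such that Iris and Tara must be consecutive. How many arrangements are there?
Treat the 2 as one block: (10-2+1)! × 2! = 362880 × 2 = 725760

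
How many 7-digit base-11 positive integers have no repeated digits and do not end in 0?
Last digit: 10 nonzero choices. First digit: 9 (nonzero, ≠last). Middle 5: P(9,5) = 15120. Total = 1360800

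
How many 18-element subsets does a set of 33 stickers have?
C(33,18) = 33!/(18!×15!) = 1037158320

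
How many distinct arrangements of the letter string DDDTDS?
6! / (1! × 4! × 1!) = 30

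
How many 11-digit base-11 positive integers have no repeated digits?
First digit: 10 choices (nonzero). Then descending: 10 × 10 × 9 × 8 × 7 × 6 × 5 × 4 × 3 × 2 × 1 = 36288000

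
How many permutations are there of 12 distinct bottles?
12! = 479001600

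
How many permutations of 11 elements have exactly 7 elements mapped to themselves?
Choose the 7 fixed points C(11,7) = 330, derange the rest: !4 = Σ_{j=0}^{4} (-1)^j·4!/j! = 24 - 24 + 12 - 4 + 1 = 9. Product = 330 × 9 = 2970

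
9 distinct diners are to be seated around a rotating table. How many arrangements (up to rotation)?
Circular: fix one position, arrange the rest. (9-1)! = 40320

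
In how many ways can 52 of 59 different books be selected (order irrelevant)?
C(59,52) = 59!/(52!×7!) = 341149446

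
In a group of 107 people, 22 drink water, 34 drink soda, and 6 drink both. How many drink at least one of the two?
|A∪B| = |A| + |B| - |A∩B| = 22 + 34 - 6 = 50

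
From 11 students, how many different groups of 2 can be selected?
C(11,2) = 11!/(2!×9!) = 55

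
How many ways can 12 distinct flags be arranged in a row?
12! = 479001600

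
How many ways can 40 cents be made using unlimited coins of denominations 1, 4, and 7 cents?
Coefficient of x^40 in 1/(1-x^1) · 1/(1-x^4) · 1/(1-x^7). Case on j = number of 7-cent coins (j = 0..5); remainder r = 40 - 7j is made from {1,4} in ⌊r/4⌋+1 ways. r = 40, 33, 26, 19, 12, 5 → 11 + 9 + 7 + 5 + 4 + 2 = 38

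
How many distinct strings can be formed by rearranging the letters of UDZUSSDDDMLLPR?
14! / (2! × 1! × 1! × 4! × 2! × 1! × 1! × 2!) = 454053600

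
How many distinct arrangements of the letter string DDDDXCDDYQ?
10! / (6! × 1! × 1! × 1! × 1!) = 5040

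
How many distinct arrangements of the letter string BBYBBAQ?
7! / (4! × 1! × 1! × 1!) = 210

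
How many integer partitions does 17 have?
Pentagonal recurrence p(n) = p(n-1) + p(n-2) - p(n-5) - p(n-7) + p(n-12) + p(n-15) - ... gives p(0..16) = 1, 1, 2, 3, 5, 7, 11, 15, 22, 30, 42, 56, 77, 101, 135, 176, 231. p(17) = p(16) + p(15) - p(12) - p(10) + p(5) + p(2) = 231 + 176 - 77 - 42 + 7 + 2 = 297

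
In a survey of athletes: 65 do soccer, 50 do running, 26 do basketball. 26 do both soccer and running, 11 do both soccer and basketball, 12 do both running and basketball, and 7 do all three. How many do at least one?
|A∪B∪C| = 65+50+26-26-11-12+7 = 99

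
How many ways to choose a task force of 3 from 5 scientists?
C(5,3) = 5!/(3!×2!) = 10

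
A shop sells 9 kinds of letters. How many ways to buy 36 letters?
C(36+9-1, 9-1) = C(44, 8) = 177232627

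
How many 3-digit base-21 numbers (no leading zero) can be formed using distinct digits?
First digit: 20 choices (nonzero). Then descending: 20 × 20 × 19 = 7600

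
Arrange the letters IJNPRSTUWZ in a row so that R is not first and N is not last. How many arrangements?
By inclusion-exclusion: 10! - 2×(10-1)! + (10-2)! = 3628800 - 725760 + 40320 = 2943360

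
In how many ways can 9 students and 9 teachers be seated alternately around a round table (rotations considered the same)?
Fix one of the students: (9-1)! ways for the remaining students, × 9! ways for the teachers = 40320 × 362880 = 14631321600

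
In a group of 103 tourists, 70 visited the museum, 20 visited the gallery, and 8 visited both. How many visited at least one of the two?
|A∪B| = |A| + |B| - |A∩B| = 70 + 20 - 8 = 82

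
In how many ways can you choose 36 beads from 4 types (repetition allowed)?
C(36+4-1, 4-1) = C(39, 3) = 9139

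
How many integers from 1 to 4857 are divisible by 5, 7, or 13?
⌊4857/5⌋+⌊4857/7⌋+⌊4857/13⌋ - ⌊4857/35⌋-⌊4857/65⌋-⌊4857/91⌋ + ⌊4857/455⌋ = 971+693+373 - 138-74-53 + 10 = 1782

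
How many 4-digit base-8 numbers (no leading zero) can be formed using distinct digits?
First digit: 7 choices (nonzero). Then descending: 7 × 7 × 6 × 5 = 1470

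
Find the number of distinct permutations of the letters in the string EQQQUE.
6! / (2! × 3! × 1!) = 60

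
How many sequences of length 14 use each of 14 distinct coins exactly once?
14! = 87178291200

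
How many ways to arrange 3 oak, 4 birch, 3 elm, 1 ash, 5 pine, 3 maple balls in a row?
19! / (3! × 4! × 3! × 1! × 5! × 3!) = 195545750400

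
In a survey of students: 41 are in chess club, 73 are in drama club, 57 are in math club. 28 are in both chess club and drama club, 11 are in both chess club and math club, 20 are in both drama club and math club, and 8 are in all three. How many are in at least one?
|A∪B∪C| = 41+73+57-28-11-20+8 = 120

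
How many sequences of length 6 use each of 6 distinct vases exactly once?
6! = 720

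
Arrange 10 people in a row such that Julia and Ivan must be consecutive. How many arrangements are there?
Treat the 2 as one block: (10-2+1)! × 2! = 362880 × 2 = 725760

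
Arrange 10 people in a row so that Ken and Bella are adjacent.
Treat as block: (10-1)! × 2! = 362880 × 2 = 725760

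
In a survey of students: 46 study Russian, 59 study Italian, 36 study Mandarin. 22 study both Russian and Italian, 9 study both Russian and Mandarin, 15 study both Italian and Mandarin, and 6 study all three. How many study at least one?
|A∪B∪C| = 46+59+36-22-9-15+6 = 101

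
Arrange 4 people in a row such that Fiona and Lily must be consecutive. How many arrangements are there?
Treat the 2 as one block: (4-2+1)! × 2! = 6 × 2 = 12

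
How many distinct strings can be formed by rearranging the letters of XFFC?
4! / (1! × 2! × 1!) = 12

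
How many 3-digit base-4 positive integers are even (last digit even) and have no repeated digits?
Last∈{0,2}. Last=0: 6. Last nonzero: 1×2×P(2,1) = 4. Total = 10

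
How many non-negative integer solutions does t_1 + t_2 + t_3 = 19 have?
C(19+3-1, 3-1) = C(21, 2) = 210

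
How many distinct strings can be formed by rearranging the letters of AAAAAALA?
8! / (1! × 7!) = 8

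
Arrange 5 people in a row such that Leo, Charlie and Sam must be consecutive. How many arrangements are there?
Treat the 3 as one block: (5-3+1)! × 3! = 6 × 6 = 36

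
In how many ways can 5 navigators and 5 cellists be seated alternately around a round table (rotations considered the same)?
Fix one of the navigators: (5-1)! ways for the remaining navigators, × 5! ways for the cellists = 24 × 120 = 2880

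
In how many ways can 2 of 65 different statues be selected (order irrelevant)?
C(65,2) = 65!/(2!×63!) = 2080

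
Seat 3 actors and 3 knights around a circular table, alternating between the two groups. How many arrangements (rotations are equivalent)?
Fix one of the actors: (3-1)! ways for the remaining actors, × 3! ways for the knights = 2 × 6 = 12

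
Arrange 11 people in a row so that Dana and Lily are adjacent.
Treat as block: (11-1)! × 2! = 3628800 × 2 = 7257600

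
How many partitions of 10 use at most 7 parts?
By conjugation, equals partitions of 10 into parts ≤ 7. Let r_j(i) = number of partitions of i into parts ≤ j, for i = 0..10. r_1(i) = 1 for all i; r_j(i) = r_{j-1}(i) + r_j(i-j). Rows j = 2..7: ≤2: 1 1 2 2 3 3 4 4 5 5 6; ≤3: 1 1 2 3 4 5 7 8 10 12 14; ≤4: 1 1 2 3 5 6 9 11 15 18 23; ≤5: 1 1 2 3 5 7 10 13 18 23 30; ≤6: 1 1 2 3 5 7 11 14 20 26 35; ≤7: 1 1 2 3 5 7 11 15 21 28 38. r_7(10) = 38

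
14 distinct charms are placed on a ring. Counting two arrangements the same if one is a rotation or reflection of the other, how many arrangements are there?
(14-1)!/2 = 6227020800/2 = 3113510400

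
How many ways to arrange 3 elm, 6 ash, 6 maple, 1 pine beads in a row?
16! / (3! × 6! × 6! × 1!) = 6726720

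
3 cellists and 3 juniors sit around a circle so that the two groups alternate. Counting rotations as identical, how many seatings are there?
Fix one of the cellists: (3-1)! ways for the remaining cellists, × 3! ways for the juniors = 2 × 6 = 12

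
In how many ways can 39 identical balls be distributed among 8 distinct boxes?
C(39+8-1, 8-1) = C(46, 7) = 53524680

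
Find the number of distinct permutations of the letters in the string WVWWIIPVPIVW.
12! / (2! × 4! × 3! × 3!) = 277200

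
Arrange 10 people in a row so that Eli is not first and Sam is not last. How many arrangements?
By inclusion-exclusion: 10! - 2×(10-1)! + (10-2)! = 3628800 - 725760 + 40320 = 2943360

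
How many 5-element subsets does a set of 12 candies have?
C(12,5) = 12!/(5!×7!) = 792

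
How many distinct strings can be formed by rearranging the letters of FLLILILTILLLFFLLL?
17! / (3! × 3! × 1! × 10!) = 2722720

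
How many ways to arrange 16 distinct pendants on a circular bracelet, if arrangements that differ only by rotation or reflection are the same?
(16-1)!/2 = 1307674368000/2 = 653837184000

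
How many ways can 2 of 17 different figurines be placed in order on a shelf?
P(17,2) = 17!/(17-2)! = 272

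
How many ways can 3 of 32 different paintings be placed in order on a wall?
P(32,3) = 32!/(32-3)! = 29760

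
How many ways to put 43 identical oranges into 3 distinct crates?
C(43+3-1, 3-1) = C(45, 2) = 990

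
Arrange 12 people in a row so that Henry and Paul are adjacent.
Treat as block: (12-1)! × 2! = 39916800 × 2 = 79833600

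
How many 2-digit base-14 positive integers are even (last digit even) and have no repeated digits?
Last∈{0,2,4,6,8,10,12}. Last=0: 13. Last nonzero: 6×12×P(12,0) = 72. Total = 85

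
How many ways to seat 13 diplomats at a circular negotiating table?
Circular: fix one position, arrange the rest. (13-1)! = 479001600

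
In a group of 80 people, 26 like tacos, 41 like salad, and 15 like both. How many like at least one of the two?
|A∪B| = |A| + |B| - |A∩B| = 26 + 41 - 15 = 52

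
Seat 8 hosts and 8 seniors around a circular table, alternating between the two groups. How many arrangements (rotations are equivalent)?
Fix one of the hosts: (8-1)! ways for the remaining hosts, × 8! ways for the seniors = 5040 × 40320 = 203212800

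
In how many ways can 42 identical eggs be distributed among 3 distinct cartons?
C(42+3-1, 3-1) = C(44, 2) = 946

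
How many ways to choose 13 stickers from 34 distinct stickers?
C(34,13) = 34!/(13!×21!) = 927983760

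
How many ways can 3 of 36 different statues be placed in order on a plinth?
P(36,3) = 36!/(36-3)! = 42840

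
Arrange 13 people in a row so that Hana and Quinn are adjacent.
Treat as block: (13-1)! × 2! = 479001600 × 2 = 958003200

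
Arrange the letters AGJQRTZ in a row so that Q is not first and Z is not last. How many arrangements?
By inclusion-exclusion: 7! - 2×(7-1)! + (7-2)! = 5040 - 1440 + 120 = 3720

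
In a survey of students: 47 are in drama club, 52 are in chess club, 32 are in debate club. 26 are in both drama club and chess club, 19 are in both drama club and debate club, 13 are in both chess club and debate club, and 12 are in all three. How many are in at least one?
|A∪B∪C| = 47+52+32-26-19-13+12 = 85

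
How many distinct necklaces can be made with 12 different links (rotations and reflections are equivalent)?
(12-1)!/2 = 39916800/2 = 19958400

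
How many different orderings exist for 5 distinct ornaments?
5! = 120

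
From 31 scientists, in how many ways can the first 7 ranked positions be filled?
P(31,7) = 31!/(31-7)! = 13253058000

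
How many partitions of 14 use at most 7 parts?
By conjugation, equals partitions of 14 into parts ≤ 7. Let r_j(i) = number of partitions of i into parts ≤ j, for i = 0..14. r_1(i) = 1 for all i; r_j(i) = r_{j-1}(i) + r_j(i-j). Rows j = 2..7: ≤2: 1 1 2 2 3 3 4 4 5 5 6 6 7 7 8; ≤3: 1 1 2 3 4 5 7 8 10 12 14 16 19 21 24; ≤4: 1 1 2 3 5 6 9 11 15 18 23 27 34 39 47; ≤5: 1 1 2 3 5 7 10 13 18 23 30 37 47 57 70; ≤6: 1 1 2 3 5 7 11 14 20 26 35 44 58 71 90; ≤7: 1 1 2 3 5 7 11 15 21 28 38 49 65 82 105. r_7(14) = 105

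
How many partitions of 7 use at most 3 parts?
By conjugation, equals partitions of 7 into parts ≤ 3. Let r_j(i) = number of partitions of i into parts ≤ j, for i = 0..7. r_1(i) = 1 for all i; r_j(i) = r_{j-1}(i) + r_j(i-j). Rows j = 2..3: ≤2: 1 1 2 2 3 3 4 4; ≤3: 1 1 2 3 4 5 7 8. r_3(7) = 8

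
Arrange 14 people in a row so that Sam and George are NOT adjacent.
Total - adjacent = 14! - (14-1)!×2 = 87178291200 - 12454041600 = 74724249600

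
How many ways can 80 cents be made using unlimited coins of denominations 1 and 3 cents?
Coefficient of x^80 in 1/(1-x^1) · 1/(1-x^3). Use j coins of 3 for j = 0..⌊80/3⌋ = 26, the rest in 1s: 26 + 1 = 27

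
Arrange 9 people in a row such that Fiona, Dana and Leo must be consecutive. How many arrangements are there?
Treat the 3 as one block: (9-3+1)! × 3! = 5040 × 6 = 30240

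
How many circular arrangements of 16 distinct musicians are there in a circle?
Circular: fix one position, arrange the rest. (16-1)! = 1307674368000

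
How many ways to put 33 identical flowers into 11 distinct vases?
C(33+11-1, 11-1) = C(43, 10) = 1917334783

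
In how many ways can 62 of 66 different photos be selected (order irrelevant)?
C(66,62) = 66!/(62!×4!) = 720720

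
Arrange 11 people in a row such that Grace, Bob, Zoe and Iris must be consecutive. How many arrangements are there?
Treat the 4 as one block: (11-4+1)! × 4! = 40320 × 24 = 967680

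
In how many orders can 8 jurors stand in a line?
8! = 40320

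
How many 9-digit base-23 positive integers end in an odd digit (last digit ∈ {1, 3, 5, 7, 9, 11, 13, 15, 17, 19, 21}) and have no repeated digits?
Last∈{1,3,5,7,9,11,13,15,17,19,21}. Last=0: 0. Last nonzero: 11×21×P(21,7) = 135377827200. Total = 135377827200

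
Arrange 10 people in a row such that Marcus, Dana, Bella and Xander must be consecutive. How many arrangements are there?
Treat the 4 as one block: (10-4+1)! × 4! = 5040 × 24 = 120960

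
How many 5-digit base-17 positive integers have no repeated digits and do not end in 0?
Last digit: 16 nonzero choices. First digit: 15 (nonzero, ≠last). Middle 3: P(15,3) = 2730. Total = 655200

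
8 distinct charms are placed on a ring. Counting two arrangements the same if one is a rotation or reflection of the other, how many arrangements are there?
(8-1)!/2 = 5040/2 = 2520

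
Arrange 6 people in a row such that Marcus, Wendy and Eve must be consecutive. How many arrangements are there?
Treat the 3 as one block: (6-3+1)! × 3! = 24 × 6 = 144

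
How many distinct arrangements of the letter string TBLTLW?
6! / (1! × 2! × 1! × 2!) = 180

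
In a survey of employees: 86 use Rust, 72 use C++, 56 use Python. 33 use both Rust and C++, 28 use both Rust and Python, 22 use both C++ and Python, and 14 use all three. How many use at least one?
|A∪B∪C| = 86+72+56-33-28-22+14 = 145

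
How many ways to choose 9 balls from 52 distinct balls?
C(52,9) = 52!/(9!×43!) = 3679075400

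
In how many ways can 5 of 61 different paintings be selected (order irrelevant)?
C(61,5) = 61!/(5!×56!) = 5949147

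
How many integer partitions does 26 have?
Pentagonal recurrence p(n) = p(n-1) + p(n-2) - p(n-5) - p(n-7) + p(n-12) + p(n-15) - ... gives p(0..25) = 1, 1, 2, 3, 5, 7, 11, 15, 22, 30, 42, 56, 77, 101, 135, 176, 231, 297, 385, 490, 627, 792, 1002, 1255, 1575, 1958. p(26) = p(25) + p(24) - p(21) - p(19) + p(14) + p(11) - p(4) - p(0) = 1958 + 1575 - 792 - 490 + 135 + 56 - 5 - 1 = 2436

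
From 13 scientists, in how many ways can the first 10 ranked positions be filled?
P(13,10) = 13!/(13-10)! = 1037836800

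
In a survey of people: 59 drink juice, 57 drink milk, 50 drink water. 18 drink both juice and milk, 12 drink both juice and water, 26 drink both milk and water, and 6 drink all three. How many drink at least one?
|A∪B∪C| = 59+57+50-18-12-26+6 = 116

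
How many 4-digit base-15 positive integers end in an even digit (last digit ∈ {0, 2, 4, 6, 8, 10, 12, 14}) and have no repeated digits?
Last∈{0,2,4,6,8,10,12,14}. Last=0: 2184. Last nonzero: 7×13×P(13,2) = 14196. Total = 16380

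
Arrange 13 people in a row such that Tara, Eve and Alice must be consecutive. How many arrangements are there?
Treat the 3 as one block: (13-3+1)! × 3! = 39916800 × 6 = 239500800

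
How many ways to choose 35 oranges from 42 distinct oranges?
C(42,35) = 42!/(35!×7!) = 26978328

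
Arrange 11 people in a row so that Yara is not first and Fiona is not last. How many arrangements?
By inclusion-exclusion: 11! - 2×(11-1)! + (11-2)! = 39916800 - 7257600 + 362880 = 33022080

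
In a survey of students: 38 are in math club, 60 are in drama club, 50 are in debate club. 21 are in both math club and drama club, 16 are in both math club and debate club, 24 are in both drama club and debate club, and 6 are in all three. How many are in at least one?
|A∪B∪C| = 38+60+50-21-16-24+6 = 93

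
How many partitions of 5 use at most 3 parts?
By conjugation, equals partitions of 5 into parts ≤ 3. Let r_j(i) = number of partitions of i into parts ≤ j, for i = 0..5. r_1(i) = 1 for all i; r_j(i) = r_{j-1}(i) + r_j(i-j). Rows j = 2..3: ≤2: 1 1 2 2 3 3; ≤3: 1 1 2 3 4 5. r_3(5) = 5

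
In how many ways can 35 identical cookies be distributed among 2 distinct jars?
C(35+2-1, 2-1) = C(36, 1) = 36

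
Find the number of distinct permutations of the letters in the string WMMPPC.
6! / (1! × 1! × 2! × 2!) = 180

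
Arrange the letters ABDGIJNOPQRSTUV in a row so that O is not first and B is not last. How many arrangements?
By inclusion-exclusion: 15! - 2×(15-1)! + (15-2)! = 1307674368000 - 174356582400 + 6227020800 = 1139544806400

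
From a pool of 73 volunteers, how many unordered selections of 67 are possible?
C(73,67) = 73!/(67!×6!) = 170230452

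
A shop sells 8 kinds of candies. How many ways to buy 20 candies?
C(20+8-1, 8-1) = C(27, 7) = 888030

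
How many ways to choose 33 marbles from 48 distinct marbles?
C(48,33) = 48!/(33!×15!) = 1093260079344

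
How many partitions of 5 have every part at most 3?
Let r_j(i) = number of partitions of i into parts ≤ j, for i = 0..5. r_1(i) = 1 for all i; r_j(i) = r_{j-1}(i) + r_j(i-j). Rows j = 2..3: ≤2: 1 1 2 2 3 3; ≤3: 1 1 2 3 4 5. r_3(5) = 5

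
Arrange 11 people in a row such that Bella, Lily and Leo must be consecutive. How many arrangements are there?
Treat the 3 as one block: (11-3+1)! × 3! = 362880 × 6 = 2177280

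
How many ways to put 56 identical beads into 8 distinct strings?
C(56+8-1, 8-1) = C(63, 7) = 553270671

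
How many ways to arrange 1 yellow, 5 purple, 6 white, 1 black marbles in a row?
13! / (1! × 5! × 6! × 1!) = 72072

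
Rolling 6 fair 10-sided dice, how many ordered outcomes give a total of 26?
Coefficient of x^26 in (x + x² + ... + x^10)^6. By inclusion-exclusion on dice exceeding 10: Σ_j (-1)^j C(6,j)·C(26-1-10j, 5) = C(6,0)·C(25,5) - C(6,1)·C(15,5) + C(6,2)·C(5,5) = 1·53130 - 6·3003 + 15·1 = 35127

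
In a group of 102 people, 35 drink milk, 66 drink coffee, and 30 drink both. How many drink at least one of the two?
|A∪B| = |A| + |B| - |A∩B| = 35 + 66 - 30 = 71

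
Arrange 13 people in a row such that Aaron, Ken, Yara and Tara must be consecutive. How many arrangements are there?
Treat the 4 as one block: (13-4+1)! × 4! = 3628800 × 24 = 87091200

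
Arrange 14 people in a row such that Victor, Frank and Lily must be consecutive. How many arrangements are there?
Treat the 3 as one block: (14-3+1)! × 3! = 479001600 × 6 = 2874009600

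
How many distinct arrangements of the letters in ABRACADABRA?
11! / (5! × 2! × 2! × 1! × 1!) = 83160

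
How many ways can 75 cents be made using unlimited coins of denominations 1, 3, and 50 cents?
Coefficient of x^75 in 1/(1-x^1) · 1/(1-x^3) · 1/(1-x^50). Case on j = number of 50-cent coins (j = 0..1); remainder r = 75 - 50j is made from {1,3} in ⌊r/3⌋+1 ways. r = 75, 25 → 26 + 9 = 35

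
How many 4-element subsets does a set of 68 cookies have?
C(68,4) = 68!/(4!×64!) = 814385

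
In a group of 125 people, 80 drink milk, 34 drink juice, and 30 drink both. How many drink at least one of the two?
|A∪B| = |A| + |B| - |A∩B| = 80 + 34 - 30 = 84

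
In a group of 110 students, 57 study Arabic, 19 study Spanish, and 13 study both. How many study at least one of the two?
|A∪B| = |A| + |B| - |A∩B| = 57 + 19 - 13 = 63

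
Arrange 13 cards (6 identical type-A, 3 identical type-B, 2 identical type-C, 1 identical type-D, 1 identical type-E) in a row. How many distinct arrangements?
13! / (6! × 3! × 2! × 1! × 1!) = 720720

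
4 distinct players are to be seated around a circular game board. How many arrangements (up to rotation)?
Circular: fix one position, arrange the rest. (4-1)! = 6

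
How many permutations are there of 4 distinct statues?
4! = 24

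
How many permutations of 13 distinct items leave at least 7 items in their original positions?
Exactly j fixed points: C(13,j)·!(13-j); sum over j ≥ 7 (derangement numbers via !m = (m-1)·(!(m-1) + !(m-2)): !0..!6 = 1, 0, 1, 2, 9, 44, 265). Σ_{j=7}^{13} C(13,j)·!(13-j) = C(13,7)·!6 + C(13,8)·!5 + C(13,9)·!4 + C(13,10)·!3 + C(13,11)·!2 + C(13,12)·!1 + C(13,13)·!0 = 1716·265 + 1287·44 + 715·9 + 286·2 + 78·1 + 13·0 + 1·1 = 518454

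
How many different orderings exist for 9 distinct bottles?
9! = 362880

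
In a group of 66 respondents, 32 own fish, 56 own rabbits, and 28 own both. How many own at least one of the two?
|A∪B| = |A| + |B| - |A∩B| = 32 + 56 - 28 = 60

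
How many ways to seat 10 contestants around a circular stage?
Circular: fix one position, arrange the rest. (10-1)! = 362880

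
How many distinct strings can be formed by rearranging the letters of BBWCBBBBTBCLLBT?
15! / (1! × 2! × 2! × 8! × 2!) = 4054050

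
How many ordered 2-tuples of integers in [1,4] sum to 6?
Coefficient of x^6 in (x + x² + ... + x^4)^2. By inclusion-exclusion on dice exceeding 4: Σ_j (-1)^j C(2,j)·C(6-1-4j, 1) = C(2,0)·C(5,1) - C(2,1)·C(1,1) = 1·5 - 2·1 = 3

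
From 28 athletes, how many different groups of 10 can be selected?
C(28,10) = 28!/(10!×18!) = 13123110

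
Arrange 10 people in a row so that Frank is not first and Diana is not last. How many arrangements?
By inclusion-exclusion: 10! - 2×(10-1)! + (10-2)! = 3628800 - 725760 + 40320 = 2943360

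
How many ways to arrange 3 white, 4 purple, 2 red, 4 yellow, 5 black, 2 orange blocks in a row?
20! / (3! × 4! × 2! × 4! × 5! × 2!) = 1466593128000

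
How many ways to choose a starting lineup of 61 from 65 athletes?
C(65,61) = 65!/(61!×4!) = 677040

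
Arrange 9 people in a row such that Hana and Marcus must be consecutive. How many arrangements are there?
Treat the 2 as one block: (9-2+1)! × 2! = 40320 × 2 = 80640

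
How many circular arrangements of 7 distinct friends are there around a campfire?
Circular: fix one position, arrange the rest. (7-1)! = 720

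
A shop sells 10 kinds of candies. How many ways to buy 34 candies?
C(34+10-1, 10-1) = C(43, 9) = 563921995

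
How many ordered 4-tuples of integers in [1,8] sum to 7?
Coefficient of x^7 in (x + x² + ... + x^8)^4. By inclusion-exclusion on dice exceeding 8: Σ_j (-1)^j C(4,j)·C(7-1-8j, 3) = C(4,0)·C(6,3) = 1·20 = 20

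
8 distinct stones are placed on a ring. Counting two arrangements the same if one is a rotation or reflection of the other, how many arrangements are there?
(8-1)!/2 = 5040/2 = 2520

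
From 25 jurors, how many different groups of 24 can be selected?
C(25,24) = 25!/(24!×1!) = 25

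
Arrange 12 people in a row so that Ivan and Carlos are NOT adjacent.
Total - adjacent = 12! - (12-1)!×2 = 479001600 - 79833600 = 399168000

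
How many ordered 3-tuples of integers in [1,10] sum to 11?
Coefficient of x^11 in (x + x² + ... + x^10)^3. By inclusion-exclusion on dice exceeding 10: Σ_j (-1)^j C(3,j)·C(11-1-10j, 2) = C(3,0)·C(10,2) = 1·45 = 45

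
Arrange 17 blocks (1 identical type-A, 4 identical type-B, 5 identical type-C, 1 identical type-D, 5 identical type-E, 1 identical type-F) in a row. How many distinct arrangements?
17! / (1! × 4! × 5! × 1! × 5! × 1!) = 1029188160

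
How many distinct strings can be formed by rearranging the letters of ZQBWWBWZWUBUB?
13! / (2! × 4! × 4! × 2! × 1!) = 2702700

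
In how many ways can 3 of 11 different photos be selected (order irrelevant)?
C(11,3) = 11!/(3!×8!) = 165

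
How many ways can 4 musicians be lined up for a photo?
4! = 24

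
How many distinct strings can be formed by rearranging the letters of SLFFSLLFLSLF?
12! / (4! × 3! × 5!) = 27720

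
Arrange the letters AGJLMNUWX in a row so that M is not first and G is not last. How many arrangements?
By inclusion-exclusion: 9! - 2×(9-1)! + (9-2)! = 362880 - 80640 + 5040 = 287280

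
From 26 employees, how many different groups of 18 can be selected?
C(26,18) = 26!/(18!×8!) = 1562275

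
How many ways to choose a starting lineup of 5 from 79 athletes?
C(79,5) = 79!/(5!×74!) = 22537515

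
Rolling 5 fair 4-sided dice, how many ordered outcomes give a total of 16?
Coefficient of x^16 in (x + x² + ... + x^4)^5. By inclusion-exclusion on dice exceeding 4: Σ_j (-1)^j C(5,j)·C(16-1-4j, 4) = C(5,0)·C(15,4) - C(5,1)·C(11,4) + C(5,2)·C(7,4) = 1·1365 - 5·330 + 10·35 = 65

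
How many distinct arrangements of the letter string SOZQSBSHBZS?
11! / (4! × 2! × 1! × 2! × 1! × 1!) = 415800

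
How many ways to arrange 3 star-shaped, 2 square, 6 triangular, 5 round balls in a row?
16! / (3! × 2! × 6! × 5!) = 20180160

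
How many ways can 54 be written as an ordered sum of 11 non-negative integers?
C(54+11-1, 11-1) = C(64, 10) = 151473214816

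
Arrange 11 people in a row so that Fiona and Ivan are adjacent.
Treat as block: (11-1)! × 2! = 3628800 × 2 = 7257600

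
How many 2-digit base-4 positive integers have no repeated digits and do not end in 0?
Last digit: 3 nonzero choices. First digit: 2 (nonzero, ≠last). Middle 0: P(2,0) = 1. Total = 6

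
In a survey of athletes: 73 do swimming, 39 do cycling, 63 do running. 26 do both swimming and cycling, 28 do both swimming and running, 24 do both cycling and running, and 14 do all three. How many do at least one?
|A∪B∪C| = 73+39+63-26-28-24+14 = 111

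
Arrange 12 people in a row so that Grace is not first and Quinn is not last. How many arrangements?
By inclusion-exclusion: 12! - 2×(12-1)! + (12-2)! = 479001600 - 79833600 + 3628800 = 402796800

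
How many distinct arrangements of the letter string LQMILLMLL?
9! / (1! × 5! × 2! × 1!) = 1512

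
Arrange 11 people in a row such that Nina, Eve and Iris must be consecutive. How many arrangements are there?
Treat the 3 as one block: (11-3+1)! × 3! = 362880 × 6 = 2177280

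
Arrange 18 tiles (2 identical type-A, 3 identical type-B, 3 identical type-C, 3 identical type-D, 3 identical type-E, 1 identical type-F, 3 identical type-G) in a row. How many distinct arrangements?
18! / (2! × 3! × 3! × 3! × 3! × 1! × 3!) = 411675264000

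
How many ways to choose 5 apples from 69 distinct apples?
C(69,5) = 69!/(5!×64!) = 11238513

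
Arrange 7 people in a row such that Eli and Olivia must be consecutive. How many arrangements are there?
Treat the 2 as one block: (7-2+1)! × 2! = 720 × 2 = 1440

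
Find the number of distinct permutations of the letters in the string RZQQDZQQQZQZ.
12! / (6! × 4! × 1! × 1!) = 27720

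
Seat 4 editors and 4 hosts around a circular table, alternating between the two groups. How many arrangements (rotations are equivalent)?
Fix one of the editors: (4-1)! ways for the remaining editors, × 4! ways for the hosts = 6 × 24 = 144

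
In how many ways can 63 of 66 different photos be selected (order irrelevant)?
C(66,63) = 66!/(63!×3!) = 45760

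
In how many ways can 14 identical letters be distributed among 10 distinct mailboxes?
C(14+10-1, 10-1) = C(23, 9) = 817190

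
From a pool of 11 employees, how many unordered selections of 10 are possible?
C(11,10) = 11!/(10!×1!) = 11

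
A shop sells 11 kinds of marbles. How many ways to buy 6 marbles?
C(6+11-1, 11-1) = C(16, 10) = 8008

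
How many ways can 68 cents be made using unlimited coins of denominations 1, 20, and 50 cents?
Coefficient of x^68 in 1/(1-x^1) · 1/(1-x^20) · 1/(1-x^50). Case on j = number of 50-cent coins (j = 0..1); remainder r = 68 - 50j is made from {1,20} in ⌊r/20⌋+1 ways. r = 68, 18 → 4 + 1 = 5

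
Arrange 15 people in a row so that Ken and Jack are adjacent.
Treat as block: (15-1)! × 2! = 87178291200 × 2 = 174356582400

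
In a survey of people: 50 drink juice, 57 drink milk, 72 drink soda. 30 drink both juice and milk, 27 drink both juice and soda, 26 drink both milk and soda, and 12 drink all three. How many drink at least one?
|A∪B∪C| = 50+57+72-30-27-26+12 = 108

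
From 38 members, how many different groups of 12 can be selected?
C(38,12) = 38!/(12!×26!) = 2707475148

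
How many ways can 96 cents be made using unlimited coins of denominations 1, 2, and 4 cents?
Coefficient of x^96 in 1/(1-x^1) · 1/(1-x^2) · 1/(1-x^4). Case on j = number of 4-cent coins (j = 0..24); remainder r = 96 - 4j is made from {1,2} in ⌊r/2⌋+1 ways. r = 96, 92, 88, 84, 80, 76, 72, 68, 64, 60, 56, 52, 48, 44, 40, 36, 32, 28, 24, 20, 16, 12, 8, 4, 0 → 49 + 47 + 45 + 43 + 41 + 39 + 37 + 35 + 33 + 31 + 29 + 27 + 25 + 23 + 21 + 19 + 17 + 15 + 13 + 11 + 9 + 7 + 5 + 3 + 1 = 625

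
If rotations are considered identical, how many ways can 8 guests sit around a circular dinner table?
Circular: fix one position, arrange the rest. (8-1)! = 5040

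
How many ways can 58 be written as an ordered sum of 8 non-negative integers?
C(58+8-1, 8-1) = C(65, 7) = 696190560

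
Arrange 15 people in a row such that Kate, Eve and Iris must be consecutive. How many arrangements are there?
Treat the 3 as one block: (15-3+1)! × 3! = 6227020800 × 6 = 37362124800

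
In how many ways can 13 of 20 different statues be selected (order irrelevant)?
C(20,13) = 20!/(13!×7!) = 77520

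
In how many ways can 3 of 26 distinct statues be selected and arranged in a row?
P(26,3) = 26!/(26-3)! = 15600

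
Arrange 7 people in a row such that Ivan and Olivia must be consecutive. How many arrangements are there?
Treat the 2 as one block: (7-2+1)! × 2! = 720 × 2 = 1440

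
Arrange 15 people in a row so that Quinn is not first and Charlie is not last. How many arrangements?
By inclusion-exclusion: 15! - 2×(15-1)! + (15-2)! = 1307674368000 - 174356582400 + 6227020800 = 1139544806400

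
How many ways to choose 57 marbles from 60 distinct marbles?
C(60,57) = 60!/(57!×3!) = 34220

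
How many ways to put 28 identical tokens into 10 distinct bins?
C(28+10-1, 10-1) = C(37, 9) = 124403620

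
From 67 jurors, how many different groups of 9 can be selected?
C(67,9) = 67!/(9!×58!) = 42757703560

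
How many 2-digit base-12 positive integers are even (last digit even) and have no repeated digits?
Last∈{0,2,4,6,8,10}. Last=0: 11. Last nonzero: 5×10×P(10,0) = 50. Total = 61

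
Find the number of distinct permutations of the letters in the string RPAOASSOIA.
10! / (1! × 2! × 2! × 3! × 1! × 1!) = 151200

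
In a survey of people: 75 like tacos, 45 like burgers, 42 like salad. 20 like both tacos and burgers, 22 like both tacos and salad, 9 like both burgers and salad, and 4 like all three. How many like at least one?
|A∪B∪C| = 75+45+42-20-22-9+4 = 115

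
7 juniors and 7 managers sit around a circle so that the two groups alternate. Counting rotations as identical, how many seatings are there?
Fix one of the juniors: (7-1)! ways for the remaining juniors, × 7! ways for the managers = 720 × 5040 = 3628800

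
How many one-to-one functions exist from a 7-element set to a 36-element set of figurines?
P(36,7) = 36!/(36-7)! = 42072307200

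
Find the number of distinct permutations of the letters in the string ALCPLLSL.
8! / (1! × 1! × 1! × 4! × 1!) = 1680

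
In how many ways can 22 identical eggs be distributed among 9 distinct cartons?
C(22+9-1, 9-1) = C(30, 8) = 5852925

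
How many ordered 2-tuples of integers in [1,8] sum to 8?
Coefficient of x^8 in (x + x² + ... + x^8)^2. By inclusion-exclusion on dice exceeding 8: Σ_j (-1)^j C(2,j)·C(8-1-8j, 1) = C(2,0)·C(7,1) = 1·7 = 7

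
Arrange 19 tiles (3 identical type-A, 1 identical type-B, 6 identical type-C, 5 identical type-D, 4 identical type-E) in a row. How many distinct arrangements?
19! / (3! × 1! × 6! × 5! × 4!) = 9777287520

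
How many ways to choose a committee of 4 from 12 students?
C(12,4) = 12!/(4!×8!) = 495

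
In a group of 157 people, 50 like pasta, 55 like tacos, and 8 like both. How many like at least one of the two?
|A∪B| = |A| + |B| - |A∩B| = 50 + 55 - 8 = 97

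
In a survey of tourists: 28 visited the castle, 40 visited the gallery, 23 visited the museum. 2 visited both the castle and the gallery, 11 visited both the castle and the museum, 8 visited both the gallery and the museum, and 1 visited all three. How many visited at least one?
|A∪B∪C| = 28+40+23-2-11-8+1 = 71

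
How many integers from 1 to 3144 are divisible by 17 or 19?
⌊3144/17⌋ + ⌊3144/19⌋ - ⌊3144/323⌋ = 184 + 165 - 9 = 340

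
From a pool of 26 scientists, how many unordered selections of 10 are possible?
C(26,10) = 26!/(10!×16!) = 5311735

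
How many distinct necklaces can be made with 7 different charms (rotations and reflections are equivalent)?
(7-1)!/2 = 720/2 = 360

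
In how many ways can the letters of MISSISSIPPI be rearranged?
11! / (1! × 4! × 4! × 2!) = 34650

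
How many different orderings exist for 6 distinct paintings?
6! = 720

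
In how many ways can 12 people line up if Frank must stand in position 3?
Fix one position: (12-1)! = 39916800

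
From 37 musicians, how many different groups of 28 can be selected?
C(37,28) = 37!/(28!×9!) = 124403620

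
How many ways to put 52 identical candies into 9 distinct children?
C(52+9-1, 9-1) = C(60, 8) = 2558620845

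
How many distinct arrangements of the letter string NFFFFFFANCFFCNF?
15! / (3! × 2! × 1! × 9!) = 300300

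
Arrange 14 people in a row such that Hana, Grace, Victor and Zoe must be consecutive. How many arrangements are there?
Treat the 4 as one block: (14-4+1)! × 4! = 39916800 × 24 = 958003200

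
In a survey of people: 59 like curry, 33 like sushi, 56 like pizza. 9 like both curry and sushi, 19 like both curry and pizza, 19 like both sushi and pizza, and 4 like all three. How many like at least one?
|A∪B∪C| = 59+33+56-9-19-19+4 = 105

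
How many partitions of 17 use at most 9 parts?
By conjugation, equals partitions of 17 into parts ≤ 9. Let r_j(i) = number of partitions of i into parts ≤ j, for i = 0..17. r_1(i) = 1 for all i; r_j(i) = r_{j-1}(i) + r_j(i-j). Rows j = 2..9: ≤2: 1 1 2 2 3 3 4 4 5 5 6 6 7 7 8 8 9 9; ≤3: 1 1 2 3 4 5 7 8 10 12 14 16 19 21 24 27 30 33; ≤4: 1 1 2 3 5 6 9 11 15 18 23 27 34 39 47 54 64 72; ≤5: 1 1 2 3 5 7 10 13 18 23 30 37 47 57 70 84 101 119; ≤6: 1 1 2 3 5 7 11 14 20 26 35 44 58 71 90 110 136 163; ≤7: 1 1 2 3 5 7 11 15 21 28 38 49 65 82 105 131 164 201; ≤8: 1 1 2 3 5 7 11 15 22 29 40 52 70 89 116 146 186 230; ≤9: 1 1 2 3 5 7 11 15 22 30 41 54 73 94 123 157 201 252. r_9(17) = 252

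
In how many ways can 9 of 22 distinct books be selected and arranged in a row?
P(22,9) = 22!/(22-9)! = 180503769600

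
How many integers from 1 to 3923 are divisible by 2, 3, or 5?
⌊3923/2⌋+⌊3923/3⌋+⌊3923/5⌋ - ⌊3923/6⌋-⌊3923/10⌋-⌊3923/15⌋ + ⌊3923/30⌋ = 1961+1307+784 - 653-392-261 + 130 = 2876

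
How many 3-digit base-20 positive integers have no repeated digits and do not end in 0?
Last digit: 19 nonzero choices. First digit: 18 (nonzero, ≠last). Middle 1: P(18,1) = 18. Total = 6156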